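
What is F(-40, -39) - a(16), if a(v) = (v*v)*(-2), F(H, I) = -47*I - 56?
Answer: 2289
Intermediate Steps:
F(H, I) = -56 - 47*I
a(v) = -2*v**2 (a(v) = v**2*(-2) = -2*v**2)
F(-40, -39) - a(16) = (-56 - 47*(-39)) - (-2)*16**2 = (-56 + 1833) - (-2)*256 = 1777 - 1*(-512) = 1777 + 512 = 2289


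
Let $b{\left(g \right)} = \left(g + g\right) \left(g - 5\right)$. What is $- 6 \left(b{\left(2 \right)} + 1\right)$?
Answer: $66$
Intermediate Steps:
$b{\left(g \right)} = 2 g \left(-5 + g\right)$
$- 6 \left(b{\left(2 \right)} + 1\right) = - 6 \left(2 \cdot 2 \left(-5 + 2\right) + 1\right) = - 6 \left(2 \cdot 2 \left(-3\right) + 1\right) = - 6 \left(-12 + 1\right) = - 6 \left(-11\right) = \left(-1\right) \left(-66\right) = 66$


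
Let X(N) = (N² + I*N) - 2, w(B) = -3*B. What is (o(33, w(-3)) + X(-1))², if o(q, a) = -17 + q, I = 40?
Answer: 625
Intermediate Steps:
X(N) = -2 + N² + 40*N (X(N) = (N² + 40*N) - 2 = -2 + N² + 40*N)
(o(33, w(-3)) + X(-1))² = ((-17 + 33) + (-2 + (-1)² + 40*(-1)))² = (16 + (-2 + 1 - 40))² = (16 - 41)² = (-25)² = 625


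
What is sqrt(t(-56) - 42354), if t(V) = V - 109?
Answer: I*sqrt(42519) ≈ 206.2*I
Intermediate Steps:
t(V) = -109 + V
sqrt(t(-56) - 42354) = sqrt((-109 - 56) - 42354) = sqrt(-165 - 42354) = sqrt(-42519) = I*sqrt(42519)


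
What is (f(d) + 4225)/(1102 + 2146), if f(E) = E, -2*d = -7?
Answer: 8457/6496 ≈ 1.3019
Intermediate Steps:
d = 7/2 (d = -1/2*(-7) = 7/2 ≈ 3.5000)
(f(d) + 4225)/(1102 + 2146) = (7/2 + 4225)/(1102 + 2146) = (8457/2)/3248 = (8457/2)*(1/3248) = 8457/6496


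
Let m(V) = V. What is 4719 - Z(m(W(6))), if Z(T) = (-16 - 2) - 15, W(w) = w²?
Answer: 4752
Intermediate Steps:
Z(T) = -33 (Z(T) = -18 - 15 = -33)
4719 - Z(m(W(6))) = 4719 - 1*(-33) = 4719 + 33 = 4752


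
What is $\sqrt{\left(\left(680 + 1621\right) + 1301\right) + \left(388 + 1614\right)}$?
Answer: $2 \sqrt{1401} \approx 74.86$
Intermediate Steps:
$\sqrt{\left(\left(680 + 1621\right) + 1301\right) + \left(388 + 1614\right)} = \sqrt{\left(2301 + 1301\right) + 2002} = \sqrt{3602 + 2002} = \sqrt{5604} = 2 \sqrt{1401}$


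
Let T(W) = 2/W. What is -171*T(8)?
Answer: -171/4 ≈ -42.750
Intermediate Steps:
-171*T(8) = -342/8 = -171*1/4 = -171/4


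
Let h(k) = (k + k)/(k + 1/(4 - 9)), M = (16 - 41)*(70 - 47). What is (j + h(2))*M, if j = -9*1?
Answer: 35075/9 ≈ 3897.2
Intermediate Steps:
j = -9
M = -575 (M = -25*23 = -575)
h(k) = 2*k/(-1/5 + k) (h(k) = (2*k)/(k + 1/(-5)) = (2*k)/(k - 1/5) = (2*k)/(-1/5 + k) = 2*k/(-1/5 + k))
(j + h(2))*M = (-9 + 10*2/(-1 + 5*2))*(-575) = (-9 + 10*2/(-1 + 10))*(-575) = (-9 + 10*2/9)*(-575) = (-9 + 10*2*(1/9))*(-575) = (-9 + 20/9)*(-575) = -61/9*(-575) = 35075/9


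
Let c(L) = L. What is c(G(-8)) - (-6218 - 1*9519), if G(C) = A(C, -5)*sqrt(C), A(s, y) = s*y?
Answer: 15737 + 80*I*sqrt(2) ≈ 15737.0 + 113.14*I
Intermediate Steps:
G(C) = -5*C**(3/2) (G(C) = (C*(-5))*sqrt(C) = (-5*C)*sqrt(C) = -5*C**(3/2))
c(G(-8)) - (-6218 - 1*9519) = -(-80)*I*sqrt(2) - (-6218 - 1*9519) = -(-80)*I*sqrt(2) - (-6218 - 9519) = 80*I*sqrt(2) - 1*(-15737) = 80*I*sqrt(2) + 15737 = 15737 + 80*I*sqrt(2)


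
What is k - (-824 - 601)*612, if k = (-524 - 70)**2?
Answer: 1224936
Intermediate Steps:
k = 352836 (k = (-594)**2 = 352836)
k - (-824 - 601)*612 = 352836 - (-824 - 601)*612 = 352836 - (-1425)*612 = 352836 - 1*(-872100) = 352836 + 872100 = 1224936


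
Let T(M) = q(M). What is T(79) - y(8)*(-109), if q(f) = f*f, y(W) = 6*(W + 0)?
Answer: 11473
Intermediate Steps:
y(W) = 6*W
q(f) = f**2
T(M) = M**2
T(79) - y(8)*(-109) = 79**2 - 6*8*(-109) = 6241 - 48*(-109) = 6241 - 1*(-5232) = 6241 + 5232 = 11473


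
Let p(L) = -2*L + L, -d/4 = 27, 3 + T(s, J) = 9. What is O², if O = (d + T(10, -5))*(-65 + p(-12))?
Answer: 29224836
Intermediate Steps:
T(s, J) = 6 (T(s, J) = -3 + 9 = 6)
d = -108 (d = -4*27 = -108)
p(L) = -L
O = 5406 (O = (-108 + 6)*(-65 - 1*(-12)) = -102*(-65 + 12) = -102*(-53) = 5406)
O² = 5406² = 29224836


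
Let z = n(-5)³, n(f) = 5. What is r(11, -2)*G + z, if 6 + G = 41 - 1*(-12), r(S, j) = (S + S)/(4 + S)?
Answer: 2909/15 ≈ 193.93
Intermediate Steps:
r(S, j) = 2*S/(4 + S) (r(S, j) = (2*S)/(4 + S) = 2*S/(4 + S))
z = 125 (z = 5³ = 125)
G = 47 (G = -6 + (41 - 1*(-12)) = -6 + (41 + 12) = -6 + 53 = 47)
r(11, -2)*G + z = (2*11/(4 + 11))*47 + 125 = (2*11/15)*47 + 125 = (2*11*(1/15))*47 + 125 = (22/15)*47 + 125 = 1034/15 + 125 = 2909/15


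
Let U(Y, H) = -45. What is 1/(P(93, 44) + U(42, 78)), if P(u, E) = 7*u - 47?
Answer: 1/559 ≈ 0.0017889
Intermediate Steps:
P(u, E) = -47 + 7*u
1/(P(93, 44) + U(42, 78)) = 1/((-47 + 7*93) - 45) = 1/((-47 + 651) - 45) = 1/(604 - 45) = 1/559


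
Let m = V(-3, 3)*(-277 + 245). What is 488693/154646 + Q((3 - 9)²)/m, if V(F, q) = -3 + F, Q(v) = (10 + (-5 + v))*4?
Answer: 14898875/3711504 ≈ 4.0142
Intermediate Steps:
Q(v) = 20 + 4*v (Q(v) = (5 + v)*4 = 20 + 4*v)
m = 192 (m = (-3 - 3)*(-277 + 245) = -6*(-32) = 192)
488693/154646 + Q((3 - 9)²)/m = 488693/154646 + (20 + 4*(3 - 9)²)/192 = 488693*(1/154646) + (20 + 4*(-6)²)*(1/192) = 488693/154646 + (20 + 4*36)*(1/192) = 488693/154646 + (20 + 144)*(1/192) = 488693/154646 + 164*(1/192) = 488693/154646 + 41/48 = 14898875/3711504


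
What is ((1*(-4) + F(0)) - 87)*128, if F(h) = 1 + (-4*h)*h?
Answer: -11520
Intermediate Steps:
F(h) = 1 - 4*h**2
((1*(-4) + F(0)) - 87)*128 = ((1*(-4) + (1 - 4*0**2)) - 87)*128 = ((-4 + (1 - 4*0)) - 87)*128 = ((-4 + (1 + 0)) - 87)*128 = ((-4 + 1) - 87)*128 = (-3 - 87)*128 = -90*128 = -11520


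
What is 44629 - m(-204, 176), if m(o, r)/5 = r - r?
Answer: 44629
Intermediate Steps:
m(o, r) = 0 (m(o, r) = 5*(r - r) = 5*0 = 0)
44629 - m(-204, 176) = 44629 - 1*0 = 44629 + 0 = 44629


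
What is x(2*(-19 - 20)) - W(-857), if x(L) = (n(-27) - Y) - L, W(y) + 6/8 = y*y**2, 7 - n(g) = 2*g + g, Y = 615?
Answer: 2517689379/4 ≈ 6.2942e+8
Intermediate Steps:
n(g) = 7 - 3*g (n(g) = 7 - (2*g + g) = 7 - 3*g)
W(y) = -3/4 + y**3 (W(y) = -3/4 + y*y**2 = -3/4 + y**3)
x(L) = -527 - L (x(L) = ((7 - 3*(-27)) - 1*615) - L = ((7 + 81) - 615) - L = (88 - 615) - L = -527 - L)
x(2*(-19 - 20)) - W(-857) = (-527 - 2*(-19 - 20)) - (-3/4 + (-857)**3) = (-527 - 2*(-39)) - (-3/4 - 629422793) = (-527 - 1*(-78)) - 1*(-2517691175/4) = (-527 + 78) + 2517691175/4 = -449 + 2517691175/4 = 2517689379/4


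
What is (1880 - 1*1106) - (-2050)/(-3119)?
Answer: 2412056/3119 ≈ 773.34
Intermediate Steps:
(1880 - 1*1106) - (-2050)/(-3119) = (1880 - 1106) - (-2050)*(-1)/3119 = 774 - 1*2050/3119 = 774 - 2050/3119 = 2412056/3119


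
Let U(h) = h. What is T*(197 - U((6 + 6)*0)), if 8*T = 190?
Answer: 18715/4 ≈ 4678.8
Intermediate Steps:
T = 95/4 (T = (1/8)*190 = 95/4 ≈ 23.750)
T*(197 - U((6 + 6)*0)) = 95*(197 - (6 + 6)*0)/4 = 95*(197 - 12*0)/4 = 95*(197 - 1*0)/4 = 95*(197 + 0)/4 = (95/4)*197 = 18715/4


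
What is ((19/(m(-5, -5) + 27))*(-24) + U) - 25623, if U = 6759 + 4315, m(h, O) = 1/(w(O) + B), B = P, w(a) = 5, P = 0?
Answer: -247618/17 ≈ -14566.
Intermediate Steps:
B = 0
m(h, O) = 1/5 (m(h, O) = 1/(5 + 0) = 1/5)
U = 11074
((19/(m(-5, -5) + 27))*(-24) + U) - 25623 = ((19/(1/5 + 27))*(-24) + 11074) - 25623 = ((19/(136/5))*(-24) + 11074) - 25623 = ((19*(5/136))*(-24) + 11074) - 25623 = ((95/136)*(-24) + 11074) - 25623 = (-285/17 + 11074) - 25623 = 187973/17 - 25623 = -247618/17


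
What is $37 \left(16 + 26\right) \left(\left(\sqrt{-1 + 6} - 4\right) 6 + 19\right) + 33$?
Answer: $-7737 + 9324 \sqrt{5} \approx 13112.0$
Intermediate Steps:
$37 \left(16 + 26\right) \left(\left(\sqrt{-1 + 6} - 4\right) 6 + 19\right) + 33 = 37 \cdot 42 \left(\left(\sqrt{5} - 4\right) 6 + 19\right) + 33 = 37 \cdot 42 \left(\left(-4 + \sqrt{5}\right) 6 + 19\right) + 33 = 37 \cdot 42 \left(\left(-24 + 6 \sqrt{5}\right) + 19\right) + 33 = 37 \cdot 42 \left(-5 + 6 \sqrt{5}\right) + 33 = 37 \left(-210 + 252 \sqrt{5}\right) + 33 = \left(-7770 + 9324 \sqrt{5}\right) + 33 = -7737 + 9324 \sqrt{5}$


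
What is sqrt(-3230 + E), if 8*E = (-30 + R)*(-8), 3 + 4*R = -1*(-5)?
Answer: I*sqrt(12802)/2 ≈ 56.573*I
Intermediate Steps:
R = 1/2 (R = -3/4 + (-1*(-5))/4 = -3/4 + (1/4)*5 = -3/4 + 5/4 = 1/2 ≈ 0.50000)
E = 59/2 (E = ((-30 + 1/2)*(-8))/8 = (-59/2*(-8))/8 = (1/8)*236 = 59/2 ≈ 29.500)
sqrt(-3230 + E) = sqrt(-3230 + 59/2) = sqrt(-6401/2) = I*sqrt(12802)/2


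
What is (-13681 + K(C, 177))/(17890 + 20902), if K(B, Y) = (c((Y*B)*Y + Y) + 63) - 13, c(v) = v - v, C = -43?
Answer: -13631/38792 ≈ -0.35139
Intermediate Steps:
c(v) = 0
K(B, Y) = 50 (K(B, Y) = (0 + 63) - 13 = 63 - 13 = 50)
(-13681 + K(C, 177))/(17890 + 20902) = (-13681 + 50)/(17890 + 20902) = -13631/38792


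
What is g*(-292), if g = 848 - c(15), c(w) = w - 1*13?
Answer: -247032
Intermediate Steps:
c(w) = -13 + w (c(w) = w - 13 = -13 + w)
g = 846 (g = 848 - (-13 + 15) = 848 - 1*2 = 848 - 2 = 846)
g*(-292) = 846*(-292) = -247032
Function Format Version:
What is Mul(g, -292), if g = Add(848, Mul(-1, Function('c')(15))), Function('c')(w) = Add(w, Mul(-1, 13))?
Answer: -247032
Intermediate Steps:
Function('c')(w) = Add(-13, w) (Function('c')(w) = Add(w, -13) = Add(-13, w))
g = 846 (g = Add(848, Mul(-1, Add(-13, 15))) = Add(848, Mul(-1, 2)) = Add(848, -2) = 846)
Mul(g, -292) = Mul(846, -292) = -247032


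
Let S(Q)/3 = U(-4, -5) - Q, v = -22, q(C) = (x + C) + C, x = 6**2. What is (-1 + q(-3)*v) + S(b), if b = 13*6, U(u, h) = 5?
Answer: -880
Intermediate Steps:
x = 36
q(C) = 36 + 2*C (q(C) = (36 + C) + C = 36 + 2*C)
b = 78
S(Q) = 15 - 3*Q (S(Q) = 3*(5 - Q) = 15 - 3*Q)
(-1 + q(-3)*v) + S(b) = (-1 + (36 + 2*(-3))*(-22)) + (15 - 3*78) = (-1 + (36 - 6)*(-22)) + (15 - 234) = (-1 + 30*(-22)) - 219 = (-1 - 660) - 219 = -661 - 219 = -880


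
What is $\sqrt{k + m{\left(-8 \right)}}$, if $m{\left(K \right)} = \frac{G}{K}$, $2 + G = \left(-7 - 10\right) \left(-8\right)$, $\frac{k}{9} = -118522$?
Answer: $\frac{i \sqrt{4266859}}{2} \approx 1032.8 i$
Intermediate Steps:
$k = -1066698$ ($k = 9 \left(-118522\right) = -1066698$)
$G = 134$ ($G = -2 + \left(-7 - 10\right) \left(-8\right) = -2 - -136 = -2 + 136 = 134$)
$m{\left(K \right)} = \frac{134}{K}$
$\sqrt{k + m{\left(-8 \right)}} = \sqrt{-1066698 + \frac{134}{-8}} = \sqrt{-1066698 + 134 \left(- \frac{1}{8}\right)} = \sqrt{-1066698 - \frac{67}{4}} = \sqrt{- \frac{4266859}{4}} = \frac{i \sqrt{4266859}}{2}$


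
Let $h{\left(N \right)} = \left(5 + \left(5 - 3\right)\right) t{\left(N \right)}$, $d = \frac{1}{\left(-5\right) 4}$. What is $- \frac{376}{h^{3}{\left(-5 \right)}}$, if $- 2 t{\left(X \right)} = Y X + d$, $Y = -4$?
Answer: $\frac{24064000}{21787771257} \approx 0.0011045$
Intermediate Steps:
$d = - \frac{1}{20}$ ($d = \frac{1}{-20} = - \frac{1}{20} \approx -0.05$)
$t{\left(X \right)} = \frac{1}{40} + 2 X$ ($t{\left(X \right)} = - \frac{- 4 X - \frac{1}{20}}{2} = - \frac{- \frac{1}{20} - 4 X}{2} = \frac{1}{40} + 2 X$)
$h{\left(N \right)} = \frac{7}{40} + 14 N$ ($h{\left(N \right)} = \left(5 + \left(5 - 3\right)\right) \left(\frac{1}{40} + 2 N\right) = \left(5 + 2\right) \left(\frac{1}{40} + 2 N\right) = 7 \left(\frac{1}{40} + 2 N\right) = \frac{7}{40} + 14 N$)
$- \frac{376}{h^{3}{\left(-5 \right)}} = - \frac{376}{\left(\frac{7}{40} + 14 \left(-5\right)\right)^{3}} = - \frac{376}{\left(\frac{7}{40} - 70\right)^{3}} = - \frac{376}{\left(- \frac{2793}{40}\right)^{3}} = - \frac{376}{- \frac{21787771257}{64000}} = \left(-376\right) \left(- \frac{64000}{21787771257}\right) = \frac{24064000}{21787771257}$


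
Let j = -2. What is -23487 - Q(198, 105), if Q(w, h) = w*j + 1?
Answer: -23092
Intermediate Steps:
Q(w, h) = 1 - 2*w (Q(w, h) = w*(-2) + 1 = -2*w + 1 = 1 - 2*w)
-23487 - Q(198, 105) = -23487 - (1 - 2*198) = -23487 - (1 - 396) = -23487 - 1*(-395) = -23487 + 395 = -23092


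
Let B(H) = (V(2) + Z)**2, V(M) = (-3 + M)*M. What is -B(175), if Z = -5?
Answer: -49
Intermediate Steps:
V(M) = M*(-3 + M)
B(H) = 49 (B(H) = (2*(-3 + 2) - 5)**2 = (2*(-1) - 5)**2 = (-2 - 5)**2 = (-7)**2 = 49)
-B(175) = -1*49 = -49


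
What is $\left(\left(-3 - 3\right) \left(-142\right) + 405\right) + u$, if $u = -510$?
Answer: $747$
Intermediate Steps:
$\left(\left(-3 - 3\right) \left(-142\right) + 405\right) + u = \left(\left(-3 - 3\right) \left(-142\right) + 405\right) - 510 = \left(\left(-6\right) \left(-142\right) + 405\right) - 510 = \left(852 + 405\right) - 510 = 1257 - 510 = 747$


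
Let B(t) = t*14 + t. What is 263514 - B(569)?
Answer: 254979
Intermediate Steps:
B(t) = 15*t (B(t) = 14*t + t = 15*t)
263514 - B(569) = 263514 - 15*569 = 263514 - 1*8535 = 263514 - 8535 = 254979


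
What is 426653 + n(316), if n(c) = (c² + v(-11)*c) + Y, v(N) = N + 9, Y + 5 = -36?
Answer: 525836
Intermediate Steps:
Y = -41 (Y = -5 - 36 = -41)
v(N) = 9 + N
n(c) = -41 + c² - 2*c (n(c) = (c² + (9 - 11)*c) - 41 = (c² - 2*c) - 41 = -41 + c² - 2*c)
426653 + n(316) = 426653 + (-41 + 316² - 2*316) = 426653 + (-41 + 99856 - 632) = 426653 + 99183 = 525836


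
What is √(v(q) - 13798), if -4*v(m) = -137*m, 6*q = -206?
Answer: I*√539061/6 ≈ 122.37*I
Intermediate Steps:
q = -103/3 (q = (⅙)*(-206) = -103/3 ≈ -34.333)
v(m) = 137*m/4 (v(m) = -(-137)*m/4 = 137*m/4)
√(v(q) - 13798) = √((137/4)*(-103/3) - 13798) = √(-14111/12 - 13798) = √(-179687/12) = I*√539061/6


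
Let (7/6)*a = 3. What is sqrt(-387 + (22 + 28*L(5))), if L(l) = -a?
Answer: I*sqrt(437) ≈ 20.905*I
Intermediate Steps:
a = 18/7 (a = (6/7)*3 = 18/7 ≈ 2.5714)
L(l) = -18/7 (L(l) = -1*18/7 = -18/7)
sqrt(-387 + (22 + 28*L(5))) = sqrt(-387 + (22 + 28*(-18/7))) = sqrt(-387 + (22 - 72)) = sqrt(-387 - 50) = sqrt(-437) = I*sqrt(437)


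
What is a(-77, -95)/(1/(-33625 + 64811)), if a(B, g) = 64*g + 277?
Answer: -180972358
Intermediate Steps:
a(B, g) = 277 + 64*g
a(-77, -95)/(1/(-33625 + 64811)) = (277 + 64*(-95))/(1/(-33625 + 64811)) = (277 - 6080)/(1/31186) = -5803/1/31186 = -5803*31186 = -180972358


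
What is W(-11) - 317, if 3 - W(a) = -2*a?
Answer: -336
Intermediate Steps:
W(a) = 3 + 2*a (W(a) = 3 - (-2)*a = 3 + 2*a)
W(-11) - 317 = (3 + 2*(-11)) - 317 = (3 - 22) - 317 = -19 - 317 = -336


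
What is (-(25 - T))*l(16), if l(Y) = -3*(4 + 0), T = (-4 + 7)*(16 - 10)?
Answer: 84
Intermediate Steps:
T = 18 (T = 3*6 = 18)
l(Y) = -12 (l(Y) = -3*4 = -12)
(-(25 - T))*l(16) = -(25 - 1*18)*(-12) = -(25 - 18)*(-12) = -1*7*(-12) = -7*(-12) = 84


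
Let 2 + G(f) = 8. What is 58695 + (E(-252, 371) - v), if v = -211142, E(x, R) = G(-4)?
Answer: 269843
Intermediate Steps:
G(f) = 6 (G(f) = -2 + 8 = 6)
E(x, R) = 6
58695 + (E(-252, 371) - v) = 58695 + (6 - 1*(-211142)) = 58695 + (6 + 211142) = 58695 + 211148 = 269843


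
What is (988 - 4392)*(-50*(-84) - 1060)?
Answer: -10688560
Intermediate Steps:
(988 - 4392)*(-50*(-84) - 1060) = -3404*(4200 - 1060) = -3404*3140 = -10688560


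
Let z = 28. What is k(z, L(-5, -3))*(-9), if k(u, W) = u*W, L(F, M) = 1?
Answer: -252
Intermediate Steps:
k(u, W) = W*u
k(z, L(-5, -3))*(-9) = (1*28)*(-9) = 28*(-9) = -252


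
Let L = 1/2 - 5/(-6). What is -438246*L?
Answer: -584328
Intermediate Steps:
L = 4/3 (L = 1*(½) - 5*(-⅙) = ½ + ⅚ = 4/3 ≈ 1.3333)
-438246*L = -438246*4/3 = -584328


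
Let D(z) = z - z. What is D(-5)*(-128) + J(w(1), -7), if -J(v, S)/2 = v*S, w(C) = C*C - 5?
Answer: -56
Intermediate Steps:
w(C) = -5 + C² (w(C) = C² - 5 = -5 + C²)
D(z) = 0
J(v, S) = -2*S*v (J(v, S) = -2*v*S = -2*S*v)
D(-5)*(-128) + J(w(1), -7) = 0*(-128) - 2*(-7)*(-5 + 1²) = 0 - 2*(-7)*(-5 + 1) = 0 - 2*(-7)*(-4) = 0 - 56 = -56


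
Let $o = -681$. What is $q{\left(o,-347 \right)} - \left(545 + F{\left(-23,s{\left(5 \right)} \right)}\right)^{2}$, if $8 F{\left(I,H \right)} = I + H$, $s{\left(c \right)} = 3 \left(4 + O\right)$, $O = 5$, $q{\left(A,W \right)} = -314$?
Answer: $- \frac{1191537}{4} \approx -2.9788 \cdot 10^{5}$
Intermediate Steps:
$s{\left(c \right)} = 27$ ($s{\left(c \right)} = 3 \left(4 + 5\right) = 3 \cdot 9 = 27$)
$F{\left(I,H \right)} = \frac{H}{8} + \frac{I}{8}$ ($F{\left(I,H \right)} = \frac{I + H}{8} = \frac{H + I}{8} = \frac{H}{8} + \frac{I}{8}$)
$q{\left(o,-347 \right)} - \left(545 + F{\left(-23,s{\left(5 \right)} \right)}\right)^{2} = -314 - \left(545 + \left(\frac{1}{8} \cdot 27 + \frac{1}{8} \left(-23\right)\right)\right)^{2} = -314 - \left(545 + \left(\frac{27}{8} - \frac{23}{8}\right)\right)^{2} = -314 - \left(545 + \frac{1}{2}\right)^{2} = -314 - \left(\frac{1091}{2}\right)^{2} = -314 - \frac{1190281}{4} = - \frac{1191537}{4}$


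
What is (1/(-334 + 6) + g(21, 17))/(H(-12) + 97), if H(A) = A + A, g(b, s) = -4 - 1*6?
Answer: -3281/23944 ≈ -0.13703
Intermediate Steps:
g(b, s) = -10 (g(b, s) = -4 - 6 = -10)
H(A) = 2*A
(1/(-334 + 6) + g(21, 17))/(H(-12) + 97) = (1/(-334 + 6) - 10)/(2*(-12) + 97) = (1/(-328) - 10)/(-24 + 97) = (-1/328 - 10)/73 = -3281/328*1/73 = -3281/23944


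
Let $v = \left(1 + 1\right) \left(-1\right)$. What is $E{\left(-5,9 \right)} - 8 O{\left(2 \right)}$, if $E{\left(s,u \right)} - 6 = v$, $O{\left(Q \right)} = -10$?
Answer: $84$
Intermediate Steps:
$v = -2$ ($v = 2 \left(-1\right) = -2$)
$E{\left(s,u \right)} = 4$ ($E{\left(s,u \right)} = 6 - 2 = 4$)
$E{\left(-5,9 \right)} - 8 O{\left(2 \right)} = 4 - -80 = 4 + 80 = 84$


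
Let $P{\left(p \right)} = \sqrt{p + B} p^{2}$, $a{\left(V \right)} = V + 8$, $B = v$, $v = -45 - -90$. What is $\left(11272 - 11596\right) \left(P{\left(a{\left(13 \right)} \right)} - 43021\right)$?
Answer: $13938804 - 142884 \sqrt{66} \approx 1.2778 \cdot 10^{7}$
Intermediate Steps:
$v = 45$ ($v = -45 + 90 = 45$)
$B = 45$
$a{\left(V \right)} = 8 + V$
$P{\left(p \right)} = p^{2} \sqrt{45 + p}$ ($P{\left(p \right)} = \sqrt{p + 45} p^{2} = \sqrt{45 + p} p^{2} = p^{2} \sqrt{45 + p}$)
$\left(11272 - 11596\right) \left(P{\left(a{\left(13 \right)} \right)} - 43021\right) = \left(11272 - 11596\right) \left(\left(8 + 13\right)^{2} \sqrt{45 + \left(8 + 13\right)} - 43021\right) = - 324 \left(21^{2} \sqrt{45 + 21} - 43021\right) = - 324 \left(441 \sqrt{66} - 43021\right) = - 324 \left(-43021 + 441 \sqrt{66}\right) = 13938804 - 142884 \sqrt{66}$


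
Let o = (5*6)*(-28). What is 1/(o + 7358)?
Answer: 1/6518 ≈ 0.00015342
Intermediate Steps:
o = -840 (o = 30*(-28) = -840)
1/(o + 7358) = 1/(-840 + 7358) = 1/6518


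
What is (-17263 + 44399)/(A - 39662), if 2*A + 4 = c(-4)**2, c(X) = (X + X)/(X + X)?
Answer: -54272/79327 ≈ -0.68416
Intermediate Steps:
c(X) = 1 (c(X) = (2*X)/((2*X)) = (2*X)*(1/(2*X)) = 1)
A = -3/2 (A = -2 + (1/2)*1**2 = -2 + (1/2)*1 = -2 + 1/2 = -3/2 ≈ -1.5000)
(-17263 + 44399)/(A - 39662) = (-17263 + 44399)/(-3/2 - 39662) = 27136/(-79327/2) = 27136*(-2/79327) = -54272/79327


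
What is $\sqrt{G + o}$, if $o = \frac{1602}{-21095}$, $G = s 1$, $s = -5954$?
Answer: $\frac{4 i \sqrt{165597374315}}{21095} \approx 77.163 i$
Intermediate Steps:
$G = -5954$ ($G = \left(-5954\right) 1 = -5954$)
$o = - \frac{1602}{21095}$ ($o = 1602 \left(- \frac{1}{21095}\right) = - \frac{1602}{21095} \approx -0.075942$)
$\sqrt{G + o} = \sqrt{-5954 - \frac{1602}{21095}} = \sqrt{- \frac{125601232}{21095}} = \frac{4 i \sqrt{165597374315}}{21095}$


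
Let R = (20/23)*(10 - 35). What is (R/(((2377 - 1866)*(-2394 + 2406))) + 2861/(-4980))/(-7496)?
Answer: 11277611/146246810080 ≈ 7.7114e-5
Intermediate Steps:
R = -500/23 (R = (20*(1/23))*(-25) = (20/23)*(-25) = -500/23 ≈ -21.739)
(R/(((2377 - 1866)*(-2394 + 2406))) + 2861/(-4980))/(-7496) = (-500*1/((-2394 + 2406)*(2377 - 1866))/23 + 2861/(-4980))/(-7496) = (-500/(23*(511*12)) + 2861*(-1/4980))*(-1/7496) = (-500/23/6132 - 2861/4980)*(-1/7496) = (-500/23*1/6132 - 2861/4980)*(-1/7496) = (-125/35259 - 2861/4980)*(-1/7496) = -11277611/19509980*(-1/7496) = 11277611/146246810080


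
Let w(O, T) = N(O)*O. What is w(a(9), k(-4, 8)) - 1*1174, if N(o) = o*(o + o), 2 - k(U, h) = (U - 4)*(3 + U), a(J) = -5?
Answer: -1424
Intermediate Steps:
k(U, h) = 2 - (-4 + U)*(3 + U) (k(U, h) = 2 - (U - 4)*(3 + U) = 2 - (-4 + U)*(3 + U))
N(o) = 2*o² (N(o) = o*(2*o) = 2*o²)
w(O, T) = 2*O³ (w(O, T) = (2*O²)*O = 2*O³)
w(a(9), k(-4, 8)) - 1*1174 = 2*(-5)³ - 1*1174 = 2*(-125) - 1174 = -250 - 1174 = -1424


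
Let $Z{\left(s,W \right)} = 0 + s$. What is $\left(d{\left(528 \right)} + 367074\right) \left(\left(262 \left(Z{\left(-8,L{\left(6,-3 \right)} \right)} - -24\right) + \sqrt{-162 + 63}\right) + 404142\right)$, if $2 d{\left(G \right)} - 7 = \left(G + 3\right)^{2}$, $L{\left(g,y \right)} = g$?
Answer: $207457355372 + 1524174 i \sqrt{11} \approx 2.0746 \cdot 10^{11} + 5.0551 \cdot 10^{6} i$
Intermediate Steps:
$Z{\left(s,W \right)} = s$
$d{\left(G \right)} = \frac{7}{2} + \frac{\left(3 + G\right)^{2}}{2}$ ($d{\left(G \right)} = \frac{7}{2} + \frac{\left(G + 3\right)^{2}}{2} = \frac{7}{2} + \frac{\left(3 + G\right)^{2}}{2}$)
$\left(d{\left(528 \right)} + 367074\right) \left(\left(262 \left(Z{\left(-8,L{\left(6,-3 \right)} \right)} - -24\right) + \sqrt{-162 + 63}\right) + 404142\right) = \left(\left(\frac{7}{2} + \frac{\left(3 + 528\right)^{2}}{2}\right) + 367074\right) \left(\left(262 \left(-8 - -24\right) + \sqrt{-162 + 63}\right) + 404142\right) = \left(\left(\frac{7}{2} + \frac{531^{2}}{2}\right) + 367074\right) \left(\left(262 \left(-8 + 24\right) + \sqrt{-99}\right) + 404142\right) = \left(\left(\frac{7}{2} + \frac{1}{2} \cdot 281961\right) + 367074\right) \left(\left(262 \cdot 16 + 3 i \sqrt{11}\right) + 404142\right) = \left(\left(\frac{7}{2} + \frac{281961}{2}\right) + 367074\right) \left(\left(4192 + 3 i \sqrt{11}\right) + 404142\right) = \left(140984 + 367074\right) \left(408334 + 3 i \sqrt{11}\right) = 508058 \left(408334 + 3 i \sqrt{11}\right) = 207457355372 + 1524174 i \sqrt{11}$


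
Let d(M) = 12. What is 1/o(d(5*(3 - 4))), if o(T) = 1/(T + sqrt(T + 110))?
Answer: 12 + sqrt(122) ≈ 23.045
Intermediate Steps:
o(T) = 1/(T + sqrt(110 + T))
1/o(d(5*(3 - 4))) = 1/(1/(12 + sqrt(110 + 12))) = 1/(1/(12 + sqrt(122))) = 12 + sqrt(122)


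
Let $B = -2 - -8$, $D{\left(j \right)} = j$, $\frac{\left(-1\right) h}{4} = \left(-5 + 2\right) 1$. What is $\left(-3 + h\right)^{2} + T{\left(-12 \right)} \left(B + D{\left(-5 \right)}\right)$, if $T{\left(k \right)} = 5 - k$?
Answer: $98$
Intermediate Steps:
$h = 12$ ($h = - 4 \left(-5 + 2\right) 1 = - 4 \left(\left(-3\right) 1\right) = \left(-4\right) \left(-3\right) = 12$)
$B = 6$ ($B = -2 + 8 = 6$)
$\left(-3 + h\right)^{2} + T{\left(-12 \right)} \left(B + D{\left(-5 \right)}\right) = \left(-3 + 12\right)^{2} + \left(5 - -12\right) \left(6 - 5\right) = 9^{2} + \left(5 + 12\right) 1 = 81 + 17 \cdot 1 = 81 + 17 = 98$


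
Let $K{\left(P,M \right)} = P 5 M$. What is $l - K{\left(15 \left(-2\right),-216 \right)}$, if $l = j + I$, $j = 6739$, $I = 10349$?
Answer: $-15312$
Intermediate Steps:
$K{\left(P,M \right)} = 5 M P$ ($K{\left(P,M \right)} = 5 P M = 5 M P$)
$l = 17088$ ($l = 6739 + 10349 = 17088$)
$l - K{\left(15 \left(-2\right),-216 \right)} = 17088 - 5 \left(-216\right) 15 \left(-2\right) = 17088 - 5 \left(-216\right) \left(-30\right) = 17088 - 32400 = -15312$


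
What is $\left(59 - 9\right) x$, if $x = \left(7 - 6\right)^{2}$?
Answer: $50$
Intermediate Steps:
$x = 1$ ($x = 1^{2} = 1$)
$\left(59 - 9\right) x = \left(59 - 9\right) 1 = 50 \cdot 1 = 50$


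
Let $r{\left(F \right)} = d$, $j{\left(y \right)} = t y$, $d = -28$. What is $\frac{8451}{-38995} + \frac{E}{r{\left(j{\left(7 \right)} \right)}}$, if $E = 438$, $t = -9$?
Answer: $- \frac{8658219}{545930} \approx -15.86$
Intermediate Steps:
$j{\left(y \right)} = - 9 y$
$r{\left(F \right)} = -28$
$\frac{8451}{-38995} + \frac{E}{r{\left(j{\left(7 \right)} \right)}} = \frac{8451}{-38995} + \frac{438}{-28} = 8451 \left(- \frac{1}{38995}\right) + 438 \left(- \frac{1}{28}\right) = - \frac{8451}{38995} - \frac{219}{14} = - \frac{8658219}{545930}$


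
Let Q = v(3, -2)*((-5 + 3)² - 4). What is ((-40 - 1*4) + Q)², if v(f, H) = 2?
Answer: 1936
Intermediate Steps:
Q = 0 (Q = 2*((-5 + 3)² - 4) = 2*((-2)² - 4) = 2*(4 - 4) = 2*0 = 0)
((-40 - 1*4) + Q)² = ((-40 - 1*4) + 0)² = ((-40 - 4) + 0)² = (-44 + 0)² = (-44)² = 1936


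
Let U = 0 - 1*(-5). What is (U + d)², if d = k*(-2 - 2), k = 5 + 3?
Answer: 729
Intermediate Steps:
k = 8
U = 5 (U = 0 + 5 = 5)
d = -32 (d = 8*(-2 - 2) = 8*(-4) = -32)
(U + d)² = (5 - 32)² = (-27)² = 729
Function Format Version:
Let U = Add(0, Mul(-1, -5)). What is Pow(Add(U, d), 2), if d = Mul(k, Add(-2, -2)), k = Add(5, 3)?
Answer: 729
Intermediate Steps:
k = 8
U = 5 (U = Add(0, 5) = 5)
d = -32 (d = Mul(8, Add(-2, -2)) = Mul(8, -4) = -32)
Pow(Add(U, d), 2) = Pow(Add(5, -32), 2) = Pow(-27, 2) = 729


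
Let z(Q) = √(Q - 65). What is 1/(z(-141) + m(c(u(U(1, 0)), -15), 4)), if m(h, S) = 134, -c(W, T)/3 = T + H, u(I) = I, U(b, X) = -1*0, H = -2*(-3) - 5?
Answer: 67/9081 - I*√206/18162 ≈ 0.007378 - 0.00079026*I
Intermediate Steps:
H = 1 (H = 6 - 5 = 1)
U(b, X) = 0
z(Q) = √(-65 + Q)
c(W, T) = -3 - 3*T (c(W, T) = -3*(T + 1) = -3*(1 + T) = -3 - 3*T)
1/(z(-141) + m(c(u(U(1, 0)), -15), 4)) = 1/(√(-65 - 141) + 134) = 1/(√(-206) + 134) = 1/(I*√206 + 134) = 1/(134 + I*√206)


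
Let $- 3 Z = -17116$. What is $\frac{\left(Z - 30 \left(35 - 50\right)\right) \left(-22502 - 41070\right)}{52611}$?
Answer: $- \frac{1173920552}{157833} \approx -7437.7$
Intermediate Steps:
$Z = \frac{17116}{3}$ ($Z = \left(- \frac{1}{3}\right) \left(-17116\right) = \frac{17116}{3} \approx 5705.3$)
$\frac{\left(Z - 30 \left(35 - 50\right)\right) \left(-22502 - 41070\right)}{52611} = \frac{\left(\frac{17116}{3} - 30 \left(35 - 50\right)\right) \left(-22502 - 41070\right)}{52611} = \left(\frac{17116}{3} - -450\right) \left(-63572\right) \frac{1}{52611} = \left(\frac{17116}{3} + 450\right) \left(-63572\right) \frac{1}{52611} = \frac{18466}{3} \left(-63572\right) \frac{1}{52611} = \left(- \frac{1173920552}{3}\right) \frac{1}{52611} = - \frac{1173920552}{157833}$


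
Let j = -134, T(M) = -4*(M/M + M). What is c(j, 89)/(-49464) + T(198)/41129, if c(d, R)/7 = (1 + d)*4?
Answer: 28447763/508601214 ≈ 0.055933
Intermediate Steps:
T(M) = -4 - 4*M (T(M) = -4*(1 + M) = -4 - 4*M)
c(d, R) = 28 + 28*d (c(d, R) = 7*((1 + d)*4) = 7*(4 + 4*d) = 28 + 28*d)
c(j, 89)/(-49464) + T(198)/41129 = (28 + 28*(-134))/(-49464) + (-4 - 4*198)/41129 = (28 - 3752)*(-1/49464) + (-4 - 792)*(1/41129) = -3724*(-1/49464) - 796*1/41129 = 931/12366 - 796/41129 = 28447763/508601214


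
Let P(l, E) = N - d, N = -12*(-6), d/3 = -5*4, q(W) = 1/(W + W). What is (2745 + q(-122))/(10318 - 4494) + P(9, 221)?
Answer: 188249171/1421056 ≈ 132.47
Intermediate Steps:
q(W) = 1/(2*W)
d = -60 (d = 3*(-5*4) = 3*(-20) = -60)
N = 72
P(l, E) = 132 (P(l, E) = 72 - 1*(-60) = 72 + 60 = 132)
(2745 + q(-122))/(10318 - 4494) + P(9, 221) = (2745 + (½)/(-122))/(10318 - 4494) + 132 = (2745 + (½)*(-1/122))/5824 + 132 = (2745 - 1/244)*(1/5824) + 132 = (669779/244)*(1/5824) + 132 = 669779/1421056 + 132 = 188249171/1421056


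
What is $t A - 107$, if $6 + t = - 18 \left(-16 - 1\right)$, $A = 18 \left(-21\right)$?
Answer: $-113507$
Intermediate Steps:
$A = -378$
$t = 300$ ($t = -6 - 18 \left(-16 - 1\right) = -6 - -306 = -6 + 306 = 300$)
$t A - 107 = 300 \left(-378\right) - 107 = -113400 - 107 = -113507$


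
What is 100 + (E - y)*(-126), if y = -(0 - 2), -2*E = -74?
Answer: -4310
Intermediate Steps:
E = 37 (E = -½*(-74) = 37)
y = 2 (y = -1*(-2) = 2)
100 + (E - y)*(-126) = 100 + (37 - 1*2)*(-126) = 100 + (37 - 2)*(-126) = 100 + 35*(-126) = 100 - 4410 = -4310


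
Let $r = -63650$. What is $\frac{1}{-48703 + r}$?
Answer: $- \frac{1}{112353} \approx -8.9005 \cdot 10^{-6}$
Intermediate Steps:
$\frac{1}{-48703 + r} = \frac{1}{-48703 - 63650} = \frac{1}{-112353} = - \frac{1}{112353}$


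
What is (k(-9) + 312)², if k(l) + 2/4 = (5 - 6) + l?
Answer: 363609/4 ≈ 90902.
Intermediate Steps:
k(l) = -3/2 + l (k(l) = -½ + ((5 - 6) + l) = -½ + (-1 + l) = -3/2 + l)
(k(-9) + 312)² = ((-3/2 - 9) + 312)² = (-21/2 + 312)² = (603/2)² = 363609/4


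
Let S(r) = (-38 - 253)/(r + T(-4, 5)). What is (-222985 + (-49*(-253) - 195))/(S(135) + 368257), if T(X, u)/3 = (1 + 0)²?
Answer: -3232006/5646575 ≈ -0.57238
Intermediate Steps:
T(X, u) = 3 (T(X, u) = 3*(1 + 0)² = 3*1² = 3*1 = 3)
S(r) = -291/(3 + r) (S(r) = (-38 - 253)/(r + 3) = -291/(3 + r))
(-222985 + (-49*(-253) - 195))/(S(135) + 368257) = (-222985 + (-49*(-253) - 195))/(-291/(3 + 135) + 368257) = (-222985 + (12397 - 195))/(-291/138 + 368257) = (-222985 + 12202)/(-291*1/138 + 368257) = -210783/(-97/46 + 368257) = -210783/16939725/46 = -210783*46/16939725 = -3232006/5646575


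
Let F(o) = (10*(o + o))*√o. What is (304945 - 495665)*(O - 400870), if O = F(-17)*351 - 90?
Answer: 76471091200 + 22760524800*I*√17 ≈ 7.6471e+10 + 9.3844e+10*I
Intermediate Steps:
F(o) = 20*o^(3/2) (F(o) = (10*(2*o))*√o = (20*o)*√o = 20*o^(3/2))
O = -90 - 119340*I*√17 (O = (20*(-17)^(3/2))*351 - 90 = (20*(-17*I*√17))*351 - 90 = -340*I*√17*351 - 90 = -119340*I*√17 - 90 = -90 - 119340*I*√17 ≈ -90.0 - 4.9205e+5*I)
(304945 - 495665)*(O - 400870) = (304945 - 495665)*((-90 - 119340*I*√17) - 400870) = -190720*(-400960 - 119340*I*√17) = 76471091200 + 22760524800*I*√17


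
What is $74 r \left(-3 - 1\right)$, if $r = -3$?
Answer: $888$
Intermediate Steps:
$74 r \left(-3 - 1\right) = 74 \left(- 3 \left(-3 - 1\right)\right) = 74 \left(\left(-3\right) \left(-4\right)\right) = 74 \cdot 12 = 888$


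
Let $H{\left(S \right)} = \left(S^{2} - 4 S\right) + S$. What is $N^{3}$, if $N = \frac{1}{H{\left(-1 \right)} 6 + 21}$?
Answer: $\frac{1}{91125} \approx 1.0974 \cdot 10^{-5}$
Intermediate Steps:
$H{\left(S \right)} = S^{2} - 3 S$
$N = \frac{1}{45}$ ($N = \frac{1}{- (-3 - 1) 6 + 21} = \frac{1}{\left(-1\right) \left(-4\right) 6 + 21} = \frac{1}{4 \cdot 6 + 21} = \frac{1}{24 + 21} = \frac{1}{45} \approx 0.022222$)
$N^{3} = \left(\frac{1}{45}\right)^{3} = \frac{1}{91125}$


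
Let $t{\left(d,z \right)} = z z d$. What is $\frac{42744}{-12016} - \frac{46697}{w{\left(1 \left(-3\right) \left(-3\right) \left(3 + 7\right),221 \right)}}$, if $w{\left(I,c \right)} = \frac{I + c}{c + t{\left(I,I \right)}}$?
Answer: $- \frac{51146756083247}{467122} \approx -1.0949 \cdot 10^{8}$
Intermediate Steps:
$t{\left(d,z \right)} = d z^{2}$ ($t{\left(d,z \right)} = z^{2} d = d z^{2}$)
$w{\left(I,c \right)} = \frac{I + c}{c + I^{3}}$ ($w{\left(I,c \right)} = \frac{I + c}{c + I I^{2}} = \frac{I + c}{c + I^{3}}$)
$\frac{42744}{-12016} - \frac{46697}{w{\left(1 \left(-3\right) \left(-3\right) \left(3 + 7\right),221 \right)}} = \frac{42744}{-12016} - \frac{46697}{\frac{1}{221 + \left(1 \left(-3\right) \left(-3\right) \left(3 + 7\right)\right)^{3}} \left(1 \left(-3\right) \left(-3\right) \left(3 + 7\right) + 221\right)} = 42744 \left(- \frac{1}{12016}\right) - \frac{46697}{\frac{1}{221 + \left(\left(-3\right) \left(-3\right) 10\right)^{3}} \left(\left(-3\right) \left(-3\right) 10 + 221\right)} = - \frac{5343}{1502} - \frac{46697}{\frac{1}{221 + \left(9 \cdot 10\right)^{3}} \left(9 \cdot 10 + 221\right)} = - \frac{5343}{1502} - \frac{46697}{\frac{1}{221 + 90^{3}} \left(90 + 221\right)} = - \frac{5343}{1502} - \frac{46697}{\frac{1}{221 + 729000} \cdot 311} = - \frac{5343}{1502} - \frac{46697}{\frac{1}{729221} \cdot 311} = - \frac{5343}{1502} - \frac{46697}{\frac{311}{729221}} = - \frac{5343}{1502} - \frac{34052433037}{311} = - \frac{51146756083247}{467122}$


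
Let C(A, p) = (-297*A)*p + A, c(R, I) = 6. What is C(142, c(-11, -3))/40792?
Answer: -126451/20396 ≈ -6.1998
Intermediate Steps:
C(A, p) = A - 297*A*p (C(A, p) = -297*A*p + A = A - 297*A*p)
C(142, c(-11, -3))/40792 = (142*(1 - 297*6))/40792 = (142*(1 - 1782))*(1/40792) = (142*(-1781))*(1/40792) = -252902*1/40792 = -126451/20396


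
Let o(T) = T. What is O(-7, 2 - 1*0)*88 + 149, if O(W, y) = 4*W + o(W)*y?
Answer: -3547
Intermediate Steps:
O(W, y) = 4*W + W*y
O(-7, 2 - 1*0)*88 + 149 = -7*(4 + (2 - 1*0))*88 + 149 = -7*(4 + (2 + 0))*88 + 149 = -7*(4 + 2)*88 + 149 = -7*6*88 + 149 = -42*88 + 149 = -3696 + 149 = -3547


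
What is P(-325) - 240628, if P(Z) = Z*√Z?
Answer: -240628 - 1625*I*√13 ≈ -2.4063e+5 - 5859.0*I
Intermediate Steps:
P(Z) = Z^(3/2)
P(-325) - 240628 = (-325)^(3/2) - 240628 = -1625*I*√13 - 240628 = -240628 - 1625*I*√13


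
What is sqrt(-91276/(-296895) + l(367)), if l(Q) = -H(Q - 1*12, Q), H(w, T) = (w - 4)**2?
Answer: I*sqrt(10859727221533005)/296895 ≈ 351.0*I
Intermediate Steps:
H(w, T) = (-4 + w)**2
l(Q) = -(-16 + Q)**2 (l(Q) = -(-4 + (Q - 1*12))**2 = -(-4 + (Q - 12))**2 = -(-4 + (-12 + Q))**2 = -(-16 + Q)**2)
sqrt(-91276/(-296895) + l(367)) = sqrt(-91276/(-296895) - (-16 + 367)**2) = sqrt(-91276*(-1/296895) - 1*351**2) = sqrt(91276/296895 - 1*123201) = sqrt(91276/296895 - 123201) = sqrt(-36577669619/296895) = I*sqrt(10859727221533005)/296895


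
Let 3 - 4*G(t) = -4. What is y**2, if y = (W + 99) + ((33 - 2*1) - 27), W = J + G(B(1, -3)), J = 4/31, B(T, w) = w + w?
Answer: 169130025/15376 ≈ 11000.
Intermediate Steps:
B(T, w) = 2*w
G(t) = 7/4 (G(t) = 3/4 - 1/4*(-4) = 3/4 + 1 = 7/4)
J = 4/31 (J = 4*(1/31) = 4/31 ≈ 0.12903)
W = 233/124 (W = 4/31 + 7/4 = 233/124 ≈ 1.8790)
y = 13005/124 (y = (233/124 + 99) + ((33 - 2*1) - 27) = 12509/124 + ((33 - 2) - 27) = 12509/124 + (31 - 27) = 12509/124 + 4 = 13005/124 ≈ 104.88)
y**2 = (13005/124)**2 = 169130025/15376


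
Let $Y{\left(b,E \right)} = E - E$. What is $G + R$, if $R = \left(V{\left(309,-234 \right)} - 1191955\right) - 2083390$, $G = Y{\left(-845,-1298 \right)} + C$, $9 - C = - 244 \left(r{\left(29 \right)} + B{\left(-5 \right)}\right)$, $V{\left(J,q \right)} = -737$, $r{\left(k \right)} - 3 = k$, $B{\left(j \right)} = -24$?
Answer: $-3274121$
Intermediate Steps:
$r{\left(k \right)} = 3 + k$
$Y{\left(b,E \right)} = 0$
$C = 1961$ ($C = 9 - - 244 \left(\left(3 + 29\right) - 24\right) = 9 - - 244 \left(32 - 24\right) = 9 - \left(-244\right) 8 = 9 - -1952 = 9 + 1952 = 1961$)
$G = 1961$ ($G = 0 + 1961 = 1961$)
$R = -3276082$ ($R = \left(-737 - 1191955\right) - 2083390 = -1192692 - 2083390 = -3276082$)
$G + R = 1961 - 3276082 = -3274121$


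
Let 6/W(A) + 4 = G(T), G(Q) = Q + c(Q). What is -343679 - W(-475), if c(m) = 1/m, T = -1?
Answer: -343678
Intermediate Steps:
G(Q) = Q + 1/Q
W(A) = -1 (W(A) = 6/(-4 + (-1 + 1/(-1))) = 6/(-4 + (-1 - 1)) = 6/(-4 - 2) = 6/(-6) = 6*(-1/6) = -1)
-343679 - W(-475) = -343679 - 1*(-1) = -343679 + 1 = -343678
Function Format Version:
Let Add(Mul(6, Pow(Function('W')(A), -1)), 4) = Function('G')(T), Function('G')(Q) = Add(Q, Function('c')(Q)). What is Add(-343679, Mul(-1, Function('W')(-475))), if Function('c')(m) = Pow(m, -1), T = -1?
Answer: -343678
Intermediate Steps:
Function('G')(Q) = Add(Q, Pow(Q, -1))
Function('W')(A) = -1 (Function('W')(A) = Mul(6, Pow(Add(-4, Add(-1, Pow(-1, -1))), -1)) = Mul(6, Pow(Add(-4, Add(-1, -1)), -1)) = Mul(6, Pow(Add(-4, -2), -1)) = Mul(6, Pow(-6, -1)) = Mul(6, Rational(-1, 6)) = -1)
Add(-343679, Mul(-1, Function('W')(-475))) = Add(-343679, Mul(-1, -1)) = Add(-343679, 1) = -343678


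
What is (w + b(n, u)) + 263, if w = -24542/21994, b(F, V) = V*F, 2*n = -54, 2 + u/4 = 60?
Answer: -9429324/1571 ≈ -6002.1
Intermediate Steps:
u = 232 (u = -8 + 4*60 = -8 + 240 = 232)
n = -27 (n = (½)*(-54) = -27)
b(F, V) = F*V
w = -1753/1571 (w = -24542*1/21994 = -1753/1571 ≈ -1.1159)
(w + b(n, u)) + 263 = (-1753/1571 - 27*232) + 263 = (-1753/1571 - 6264) + 263 = -9842497/1571 + 263 = -9429324/1571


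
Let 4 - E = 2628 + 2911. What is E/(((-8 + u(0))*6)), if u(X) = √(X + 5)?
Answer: 7380/59 + 1845*√5/118 ≈ 160.05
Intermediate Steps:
u(X) = √(5 + X)
E = -5535 (E = 4 - (2628 + 2911) = 4 - 1*5539 = 4 - 5539 = -5535)
E/(((-8 + u(0))*6)) = -5535*1/(6*(-8 + √(5 + 0))) = -5535*1/(6*(-8 + √5)) = -5535/(-48 + 6*√5)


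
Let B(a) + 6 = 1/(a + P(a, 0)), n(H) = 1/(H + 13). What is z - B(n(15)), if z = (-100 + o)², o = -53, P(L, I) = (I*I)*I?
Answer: 23387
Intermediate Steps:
n(H) = 1/(13 + H)
P(L, I) = I³ (P(L, I) = I²*I = I³)
B(a) = -6 + 1/a (B(a) = -6 + 1/(a + 0³) = -6 + 1/(a + 0) = -6 + 1/a)
z = 23409 (z = (-100 - 53)² = (-153)² = 23409)
z - B(n(15)) = 23409 - (-6 + 1/(1/(13 + 15))) = 23409 - (-6 + 1/(1/28)) = 23409 - (-6 + 28) = 23409 - 1*22 = 23409 - 22 = 23387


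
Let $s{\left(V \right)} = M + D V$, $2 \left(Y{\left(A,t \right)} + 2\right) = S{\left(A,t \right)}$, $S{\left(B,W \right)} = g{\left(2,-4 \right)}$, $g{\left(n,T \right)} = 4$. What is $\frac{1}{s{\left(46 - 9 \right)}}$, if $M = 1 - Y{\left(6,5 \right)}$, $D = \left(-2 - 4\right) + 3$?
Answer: $- \frac{1}{110} \approx -0.0090909$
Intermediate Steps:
$D = -3$ ($D = -6 + 3 = -3$)
$S{\left(B,W \right)} = 4$
$Y{\left(A,t \right)} = 0$ ($Y{\left(A,t \right)} = -2 + \frac{1}{2} \cdot 4 = -2 + 2 = 0$)
$M = 1$ ($M = 1 - 0 = 1 + 0 = 1$)
$s{\left(V \right)} = 1 - 3 V$
$\frac{1}{s{\left(46 - 9 \right)}} = \frac{1}{1 - 3 \left(46 - 9\right)} = \frac{1}{1 - 111} = \frac{1}{-110} = - \frac{1}{110}$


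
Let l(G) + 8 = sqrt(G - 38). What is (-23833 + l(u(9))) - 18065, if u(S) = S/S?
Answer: -41906 + I*sqrt(37) ≈ -41906.0 + 6.0828*I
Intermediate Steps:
u(S) = 1
l(G) = -8 + sqrt(-38 + G) (l(G) = -8 + sqrt(G - 38) = -8 + sqrt(-38 + G))
(-23833 + l(u(9))) - 18065 = (-23833 + (-8 + sqrt(-38 + 1))) - 18065 = (-23833 + (-8 + sqrt(-37))) - 18065 = (-23833 + (-8 + I*sqrt(37))) - 18065 = (-23841 + I*sqrt(37)) - 18065 = -41906 + I*sqrt(37)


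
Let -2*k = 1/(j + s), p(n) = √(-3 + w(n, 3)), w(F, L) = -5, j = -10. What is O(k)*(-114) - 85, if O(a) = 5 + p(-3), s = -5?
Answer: -655 - 228*I*√2 ≈ -655.0 - 322.44*I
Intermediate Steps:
p(n) = 2*I*√2 (p(n) = √(-3 - 5) = √(-8) = 2*I*√2)
k = 1/30 (k = -1/(2*(-10 - 5)) = -½/(-15) = -½*(-1/15) = 1/30 ≈ 0.033333)
O(a) = 5 + 2*I*√2
O(k)*(-114) - 85 = (5 + 2*I*√2)*(-114) - 85 = (-570 - 228*I*√2) - 85 = -655 - 228*I*√2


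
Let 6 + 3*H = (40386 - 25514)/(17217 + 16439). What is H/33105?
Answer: -23383/417818205 ≈ -5.5965e-5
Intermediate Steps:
H = -23383/12621 (H = -2 + ((40386 - 25514)/(17217 + 16439))/3 = -2 + (14872/33656)/3 = -2 + (14872*(1/33656))/3 = -2 + (1/3)*(1859/4207) = -2 + 1859/12621 = -23383/12621 ≈ -1.8527)
H/33105 = -23383/12621/33105 = -23383/12621*1/33105 = -23383/417818205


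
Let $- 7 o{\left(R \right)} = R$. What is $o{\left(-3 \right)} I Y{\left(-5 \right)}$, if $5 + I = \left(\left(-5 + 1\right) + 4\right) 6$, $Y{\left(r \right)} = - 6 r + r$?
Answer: $- \frac{375}{7} \approx -53.571$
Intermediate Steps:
$Y{\left(r \right)} = - 5 r$
$o{\left(R \right)} = - \frac{R}{7}$
$I = -5$ ($I = -5 + \left(\left(-5 + 1\right) + 4\right) 6 = -5 + \left(-4 + 4\right) 6 = -5 + 0 \cdot 6 = -5 + 0 = -5$)
$o{\left(-3 \right)} I Y{\left(-5 \right)} = \left(- \frac{1}{7}\right) \left(-3\right) \left(-5\right) \left(\left(-5\right) \left(-5\right)\right) = \frac{3}{7} \left(-5\right) 25 = \left(- \frac{15}{7}\right) 25 = - \frac{375}{7}$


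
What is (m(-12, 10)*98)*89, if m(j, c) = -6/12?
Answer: -4361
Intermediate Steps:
m(j, c) = -½ (m(j, c) = -6*1/12 = -½)
(m(-12, 10)*98)*89 = -½*98*89 = -49*89 = -4361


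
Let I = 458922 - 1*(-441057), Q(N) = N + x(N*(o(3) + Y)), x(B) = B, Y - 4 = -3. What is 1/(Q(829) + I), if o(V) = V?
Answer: 1/904124 ≈ 1.1060e-6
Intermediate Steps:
Y = 1 (Y = 4 - 3 = 1)
Q(N) = 5*N (Q(N) = N + N*(3 + 1) = N + N*4 = N + 4*N = 5*N)
I = 899979 (I = 458922 + 441057 = 899979)
1/(Q(829) + I) = 1/(5*829 + 899979) = 1/(4145 + 899979) = 1/904124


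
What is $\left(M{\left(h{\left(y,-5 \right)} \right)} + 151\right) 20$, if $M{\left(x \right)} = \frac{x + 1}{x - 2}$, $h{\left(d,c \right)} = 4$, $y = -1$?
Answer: $3070$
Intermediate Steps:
$M{\left(x \right)} = \frac{1 + x}{-2 + x}$
$\left(M{\left(h{\left(y,-5 \right)} \right)} + 151\right) 20 = \left(\frac{1 + 4}{-2 + 4} + 151\right) 20 = \left(\frac{1}{2} \cdot 5 + 151\right) 20 = \left(\frac{5}{2} + 151\right) 20 = \frac{307}{2} \cdot 20 = 3070$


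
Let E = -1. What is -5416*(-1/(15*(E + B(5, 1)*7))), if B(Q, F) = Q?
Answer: 2708/255 ≈ 10.620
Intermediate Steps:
-5416*(-1/(15*(E + B(5, 1)*7))) = -5416*(-1/(15*(-1 + 5*7))) = -5416*(-1/(15*(-1 + 35))) = -5416/(34*(-15)) = -5416/(-510) = -5416*(-1/510) = 2708/255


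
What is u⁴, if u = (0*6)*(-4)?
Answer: 0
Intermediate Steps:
u = 0 (u = 0*(-4) = 0)
u⁴ = 0⁴ = 0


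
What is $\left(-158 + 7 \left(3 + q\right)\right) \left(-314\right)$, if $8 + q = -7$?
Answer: $75988$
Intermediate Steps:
$q = -15$ ($q = -8 - 7 = -15$)
$\left(-158 + 7 \left(3 + q\right)\right) \left(-314\right) = \left(-158 + 7 \left(3 - 15\right)\right) \left(-314\right) = \left(-158 + 7 \left(-12\right)\right) \left(-314\right) = \left(-158 - 84\right) \left(-314\right) = \left(-242\right) \left(-314\right) = 75988$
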